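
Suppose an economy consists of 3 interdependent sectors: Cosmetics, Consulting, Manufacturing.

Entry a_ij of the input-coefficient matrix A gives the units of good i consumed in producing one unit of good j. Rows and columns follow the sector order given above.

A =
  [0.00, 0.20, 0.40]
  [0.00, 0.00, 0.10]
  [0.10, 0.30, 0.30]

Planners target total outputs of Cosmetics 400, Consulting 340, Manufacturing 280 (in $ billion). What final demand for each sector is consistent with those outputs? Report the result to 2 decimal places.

I − A =
  [   1.00    -0.20    -0.40]
  [   0.00     1.00    -0.10]
  [  -0.10    -0.30     0.70]
d = (I − A) x:
  d_1 = (+1.00)·400 + (-0.20)·340 + (-0.40)·280 = 220.00
  d_2 = (+0.00)·400 + (+1.00)·340 + (-0.10)·280 = 312.00
  d_3 = (-0.10)·400 + (-0.30)·340 + (+0.70)·280 = 54.00

d_1 = 220.00, d_2 = 312.00, d_3 = 54.00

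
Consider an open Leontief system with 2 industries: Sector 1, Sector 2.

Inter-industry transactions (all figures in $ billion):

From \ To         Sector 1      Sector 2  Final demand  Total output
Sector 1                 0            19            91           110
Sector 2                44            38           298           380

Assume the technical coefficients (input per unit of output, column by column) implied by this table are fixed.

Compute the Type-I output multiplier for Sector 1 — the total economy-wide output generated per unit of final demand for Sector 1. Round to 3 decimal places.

m_1 = 1.477

Technical coefficients a_ij = z_ij / X_j:
  a_11 = 0/110 = 0.00, a_21 = 44/110 = 0.40
  a_12 = 19/380 = 0.05, a_22 = 38/380 = 0.10
I − A =
  [   1.00    -0.05]
  [  -0.40     0.90]
det(I−A) = (1.00)(0.90) − (-0.05)(-0.40) = 0.8800
adj(I−A) = [[0.90, 0.05], [0.40, 1.00]]
(I − A)⁻¹ = adj(I−A) / det(I−A) ≈
  [   1.0227     0.0568]
  [   0.4545     1.1364]
The output multiplier for sector j is the column-j sum of the Leontief inverse (I − A)⁻¹ = adj(I−A) / det(I−A).
Column 1 of adj(I−A): (0.90, 0.40); det(I−A) = 0.8800.
m_1 = (0.90 + 0.40) / 0.8800 = 1.30 / 0.8800 ≈ 1.477.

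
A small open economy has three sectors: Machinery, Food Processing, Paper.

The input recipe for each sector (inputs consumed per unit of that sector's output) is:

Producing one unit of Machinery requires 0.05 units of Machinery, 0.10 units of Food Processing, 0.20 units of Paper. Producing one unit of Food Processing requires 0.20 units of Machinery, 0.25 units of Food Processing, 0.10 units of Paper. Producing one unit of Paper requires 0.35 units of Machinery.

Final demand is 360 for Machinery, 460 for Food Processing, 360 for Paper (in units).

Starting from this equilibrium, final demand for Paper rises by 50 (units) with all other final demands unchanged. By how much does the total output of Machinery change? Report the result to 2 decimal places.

I − A =
  [   0.95    -0.20    -0.35]
  [  -0.10     0.75     0.00]
  [  -0.20    -0.10     1.00]
Cofactors of I−A, C_ij = (−1)^(i+j)·(minor ij) (rows/columns in the sector order above):
  C_11 = (0.75)(1.00) − (0.00)(-0.10) = 0.7500
  C_12 = −[(-0.10)(1.00) − (0.00)(-0.20)] = 0.1000
  C_13 = (-0.10)(-0.10) − (0.75)(-0.20) = 0.1600
  C_21 = −[(-0.20)(1.00) − (-0.35)(-0.10)] = 0.2350
  C_22 = (0.95)(1.00) − (-0.35)(-0.20) = 0.8800
  C_23 = −[(0.95)(-0.10) − (-0.20)(-0.20)] = 0.1350
  C_31 = (-0.20)(0.00) − (-0.35)(0.75) = 0.2625
  C_32 = −[(0.95)(0.00) − (-0.35)(-0.10)] = 0.0350
  C_33 = (0.95)(0.75) − (-0.20)(-0.10) = 0.6925
det(I−A) = Σ_j (I−A)_1j·C_1j = (0.95)(0.7500) + (-0.20)(0.1000) + (-0.35)(0.1600) = 0.6365
adj(I−A) = Cᵀ =
  [ 0.7500   0.2350   0.2625]
  [ 0.1000   0.8800   0.0350]
  [ 0.1600   0.1350   0.6925]
(I − A)⁻¹ = adj(I−A) / det(I−A) ≈
  [   1.1783     0.3692     0.4124]
  [   0.1571     1.3826     0.0550]
  [   0.2514     0.2121     1.0880]
Δx = (I − A)⁻¹ Δd with Δd having +50 in the Paper component and 0 elsewhere.
So Δx_1 = L_13 · (+50), where L_13 = adj(I−A)_13 / det(I−A) = 0.2625 / 0.6365.
Δx_1 = 0.2625 × (+50) / 0.6365 = 13.125 / 0.6365 ≈ 20.62.

Δx_1 = 20.62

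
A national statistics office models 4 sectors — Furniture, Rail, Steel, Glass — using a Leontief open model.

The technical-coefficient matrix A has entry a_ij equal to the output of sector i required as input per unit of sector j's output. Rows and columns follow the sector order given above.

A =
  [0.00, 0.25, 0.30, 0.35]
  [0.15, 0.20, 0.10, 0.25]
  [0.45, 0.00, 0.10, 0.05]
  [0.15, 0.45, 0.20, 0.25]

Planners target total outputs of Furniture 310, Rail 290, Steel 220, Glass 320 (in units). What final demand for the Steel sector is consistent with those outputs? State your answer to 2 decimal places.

I − A =
  [   1.00    -0.25    -0.30    -0.35]
  [  -0.15     0.80    -0.10    -0.25]
  [  -0.45     0.00     0.90    -0.05]
  [  -0.15    -0.45    -0.20     0.75]
d = (I − A) x:
  d_F = (+1.00)·310 + (-0.25)·290 + (-0.30)·220 + (-0.35)·320 = 59.50
  d_R = (-0.15)·310 + (+0.80)·290 + (-0.10)·220 + (-0.25)·320 = 83.50
  d_S = (-0.45)·310 + (+0.00)·290 + (+0.90)·220 + (-0.05)·320 = 42.50
  d_G = (-0.15)·310 + (-0.45)·290 + (-0.20)·220 + (+0.75)·320 = 19.00

d_S = 42.50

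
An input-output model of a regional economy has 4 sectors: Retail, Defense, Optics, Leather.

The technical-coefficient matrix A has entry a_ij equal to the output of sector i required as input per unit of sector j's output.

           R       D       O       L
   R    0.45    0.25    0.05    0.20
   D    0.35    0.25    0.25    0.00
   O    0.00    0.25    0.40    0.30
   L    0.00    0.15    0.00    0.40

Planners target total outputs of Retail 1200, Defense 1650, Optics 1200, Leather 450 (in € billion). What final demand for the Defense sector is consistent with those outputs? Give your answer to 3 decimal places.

d_D = 517.500

I − A =
  [   0.55    -0.25    -0.05    -0.20]
  [  -0.35     0.75    -0.25     0.00]
  [   0.00    -0.25     0.60    -0.30]
  [   0.00    -0.15     0.00     0.60]
d = (I − A) x:
  d_R = (+0.55)·1200 + (-0.25)·1650 + (-0.05)·1200 + (-0.20)·450 = 97.500
  d_D = (-0.35)·1200 + (+0.75)·1650 + (-0.25)·1200 + (+0.00)·450 = 517.500
  d_O = (+0.00)·1200 + (-0.25)·1650 + (+0.60)·1200 + (-0.30)·450 = 172.500
  d_L = (+0.00)·1200 + (-0.15)·1650 + (+0.00)·1200 + (+0.60)·450 = 22.500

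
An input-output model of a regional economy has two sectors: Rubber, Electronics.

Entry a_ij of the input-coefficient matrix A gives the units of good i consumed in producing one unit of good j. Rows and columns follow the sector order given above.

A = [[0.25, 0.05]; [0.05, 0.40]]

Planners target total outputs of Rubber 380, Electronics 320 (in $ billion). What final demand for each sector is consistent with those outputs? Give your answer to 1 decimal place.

I − A =
  [   0.75    -0.05]
  [  -0.05     0.60]
d = (I − A) x:
  d_1 = (+0.75)·380 + (-0.05)·320 = 269.0
  d_2 = (-0.05)·380 + (+0.60)·320 = 173.0

d_1 = 269.0, d_2 = 173.0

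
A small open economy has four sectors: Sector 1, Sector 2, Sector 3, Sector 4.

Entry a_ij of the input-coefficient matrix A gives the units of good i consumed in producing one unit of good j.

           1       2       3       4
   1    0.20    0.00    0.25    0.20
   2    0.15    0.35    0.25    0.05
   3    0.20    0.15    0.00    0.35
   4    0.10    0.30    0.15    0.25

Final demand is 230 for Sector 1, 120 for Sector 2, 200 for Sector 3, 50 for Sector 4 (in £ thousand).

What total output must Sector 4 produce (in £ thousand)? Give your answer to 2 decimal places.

I − A =
  [   0.80     0.00    -0.25    -0.20]
  [  -0.15     0.65    -0.25    -0.05]
  [  -0.20    -0.15     1.00    -0.35]
  [  -0.10    -0.30    -0.15     0.75]
Compute the cofactors C_ij = (−1)^(i+j)·(3×3 minor ij) of I−A; the adjugate is their transpose:
adj(I−A) = Cᵀ =
  [ 0.382875   0.118875   0.152625   0.181250]
  [ 0.157375   0.485750   0.184875   0.160625]
  [ 0.150625   0.183000   0.356000   0.218500]
  [ 0.144125   0.246750   0.165500   0.451875]
det(I−A) = Σ_j (I−A)_1j·C_1j = (0.80)(0.382875) + (0.00)(0.157375) + (-0.25)(0.150625) + (-0.20)(0.144125) = 0.23981875
(I − A)⁻¹ = adj(I−A) / det(I−A) ≈
  [   1.5965     0.4957     0.6364     0.7558]
  [   0.6562     2.0255     0.7709     0.6698]
  [   0.6281     0.7631     1.4845     0.9111]
  [   0.6010     1.0289     0.6901     1.8842]
x = (I − A)⁻¹ d = adj(I−A)·d / det(I−A), with det(I−A) = 0.23981875:
  x_1 = (0.382875·230 + 0.118875·120 + 0.152625·200 + 0.181250·50) / 0.23981875 = 141.91375 / 0.23981875 ≈ 591.75
  x_2 = (0.157375·230 + 0.485750·120 + 0.184875·200 + 0.160625·50) / 0.23981875 = 139.4925 / 0.23981875 ≈ 581.66
  x_3 = (0.150625·230 + 0.183000·120 + 0.356000·200 + 0.218500·50) / 0.23981875 = 138.72875 / 0.23981875 ≈ 578.47
  x_4 = (0.144125·230 + 0.246750·120 + 0.165500·200 + 0.451875·50) / 0.23981875 = 118.4525 / 0.23981875 ≈ 493.93

x_4 = 493.93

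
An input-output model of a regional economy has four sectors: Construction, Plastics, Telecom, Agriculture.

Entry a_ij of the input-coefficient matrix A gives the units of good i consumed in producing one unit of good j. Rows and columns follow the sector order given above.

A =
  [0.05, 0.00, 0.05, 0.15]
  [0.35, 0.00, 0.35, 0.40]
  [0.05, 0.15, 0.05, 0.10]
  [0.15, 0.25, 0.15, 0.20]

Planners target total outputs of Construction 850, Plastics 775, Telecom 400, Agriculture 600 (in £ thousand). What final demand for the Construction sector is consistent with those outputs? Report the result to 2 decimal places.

I − A =
  [   0.95     0.00    -0.05    -0.15]
  [  -0.35     1.00    -0.35    -0.40]
  [  -0.05    -0.15     0.95    -0.10]
  [  -0.15    -0.25    -0.15     0.80]
d = (I − A) x:
  d_C = (+0.95)·850 + (+0.00)·775 + (-0.05)·400 + (-0.15)·600 = 697.50
  d_P = (-0.35)·850 + (+1.00)·775 + (-0.35)·400 + (-0.40)·600 = 97.50
  d_T = (-0.05)·850 + (-0.15)·775 + (+0.95)·400 + (-0.10)·600 = 161.25
  d_A = (-0.15)·850 + (-0.25)·775 + (-0.15)·400 + (+0.80)·600 = 98.75

d_C = 697.50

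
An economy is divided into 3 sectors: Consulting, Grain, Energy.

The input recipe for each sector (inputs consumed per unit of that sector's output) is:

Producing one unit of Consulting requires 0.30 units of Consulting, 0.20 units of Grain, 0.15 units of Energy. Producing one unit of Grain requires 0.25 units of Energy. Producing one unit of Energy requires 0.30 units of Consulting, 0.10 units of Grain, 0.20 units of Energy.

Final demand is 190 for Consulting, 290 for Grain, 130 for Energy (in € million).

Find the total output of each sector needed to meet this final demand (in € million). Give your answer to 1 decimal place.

x_C = 431.1, x_G = 413.5, x_E = 372.5

I − A =
  [   0.70     0.00    -0.30]
  [  -0.20     1.00    -0.10]
  [  -0.15    -0.25     0.80]
Cofactors of I−A, C_ij = (−1)^(i+j)·(minor ij) (rows/columns in the sector order above):
  C_11 = (1.00)(0.80) − (-0.10)(-0.25) = 0.7750
  C_12 = −[(-0.20)(0.80) − (-0.10)(-0.15)] = 0.1750
  C_13 = (-0.20)(-0.25) − (1.00)(-0.15) = 0.2000
  C_21 = −[(0.00)(0.80) − (-0.30)(-0.25)] = 0.0750
  C_22 = (0.70)(0.80) − (-0.30)(-0.15) = 0.5150
  C_23 = −[(0.70)(-0.25) − (0.00)(-0.15)] = 0.1750
  C_31 = (0.00)(-0.10) − (-0.30)(1.00) = 0.3000
  C_32 = −[(0.70)(-0.10) − (-0.30)(-0.20)] = 0.1300
  C_33 = (0.70)(1.00) − (0.00)(-0.20) = 0.7000
det(I−A) = Σ_j (I−A)_1j·C_1j = (0.70)(0.7750) + (0.00)(0.1750) + (-0.30)(0.2000) = 0.4825
adj(I−A) = Cᵀ =
  [ 0.7750   0.0750   0.3000]
  [ 0.1750   0.5150   0.1300]
  [ 0.2000   0.1750   0.7000]
(I − A)⁻¹ = adj(I−A) / det(I−A) ≈
  [   1.6062     0.1554     0.6218]
  [   0.3627     1.0674     0.2694]
  [   0.4145     0.3627     1.4508]
x = (I − A)⁻¹ d = adj(I−A)·d / det(I−A), with det(I−A) = 0.4825:
  x_C = (0.7750·190 + 0.0750·290 + 0.3000·130) / 0.4825 = 208.00 / 0.4825 ≈ 431.1
  x_G = (0.1750·190 + 0.5150·290 + 0.1300·130) / 0.4825 = 199.50 / 0.4825 ≈ 413.5
  x_E = (0.2000·190 + 0.1750·290 + 0.7000·130) / 0.4825 = 179.75 / 0.4825 ≈ 372.5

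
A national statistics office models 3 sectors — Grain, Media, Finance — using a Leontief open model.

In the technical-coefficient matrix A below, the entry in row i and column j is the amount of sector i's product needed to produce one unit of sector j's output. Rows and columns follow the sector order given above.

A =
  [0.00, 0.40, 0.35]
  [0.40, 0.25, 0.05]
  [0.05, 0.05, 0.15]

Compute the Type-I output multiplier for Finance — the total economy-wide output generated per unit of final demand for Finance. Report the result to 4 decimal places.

I − A =
  [   1.00    -0.40    -0.35]
  [  -0.40     0.75    -0.05]
  [  -0.05    -0.05     0.85]
Cofactors of I−A, C_ij = (−1)^(i+j)·(minor ij) (rows/columns in the sector order above):
  C_11 = (0.75)(0.85) − (-0.05)(-0.05) = 0.6350
  C_12 = −[(-0.40)(0.85) − (-0.05)(-0.05)] = 0.3425
  C_13 = (-0.40)(-0.05) − (0.75)(-0.05) = 0.0575
  C_21 = −[(-0.40)(0.85) − (-0.35)(-0.05)] = 0.3575
  C_22 = (1.00)(0.85) − (-0.35)(-0.05) = 0.8325
  C_23 = −[(1.00)(-0.05) − (-0.40)(-0.05)] = 0.0700
  C_31 = (-0.40)(-0.05) − (-0.35)(0.75) = 0.2825
  C_32 = −[(1.00)(-0.05) − (-0.35)(-0.40)] = 0.1900
  C_33 = (1.00)(0.75) − (-0.40)(-0.40) = 0.5900
det(I−A) = Σ_j (I−A)_1j·C_1j = (1.00)(0.6350) + (-0.40)(0.3425) + (-0.35)(0.0575) = 0.477875
adj(I−A) = Cᵀ =
  [ 0.6350   0.3575   0.2825]
  [ 0.3425   0.8325   0.1900]
  [ 0.0575   0.0700   0.5900]
(I − A)⁻¹ = adj(I−A) / det(I−A) ≈
  [   1.32880     0.74810     0.59116]
  [   0.71671     1.74209     0.39759]
  [   0.12032     0.14648     1.23463]
The output multiplier for sector j is the column-j sum of the Leontief inverse (I − A)⁻¹ = adj(I−A) / det(I−A).
Column F of adj(I−A): (0.2825, 0.1900, 0.5900); det(I−A) = 0.477875.
m_F = (0.2825 + 0.1900 + 0.5900) / 0.477875 = 1.0625 / 0.477875 ≈ 2.2234.

m_F = 2.2234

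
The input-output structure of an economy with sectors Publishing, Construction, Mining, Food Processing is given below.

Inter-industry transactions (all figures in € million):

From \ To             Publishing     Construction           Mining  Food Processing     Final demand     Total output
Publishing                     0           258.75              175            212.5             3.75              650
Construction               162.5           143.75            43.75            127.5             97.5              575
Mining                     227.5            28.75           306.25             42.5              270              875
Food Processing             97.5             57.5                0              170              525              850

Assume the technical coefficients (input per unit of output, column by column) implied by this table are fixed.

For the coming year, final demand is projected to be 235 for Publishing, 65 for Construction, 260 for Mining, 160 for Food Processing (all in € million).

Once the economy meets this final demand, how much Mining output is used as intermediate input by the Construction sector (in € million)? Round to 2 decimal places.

Technical coefficients a_ij = z_ij / X_j:
  a_PP = 0/650 = 0.00, a_CP = 162.5/650 = 0.25, a_MP = 227.5/650 = 0.35, a_FP = 97.5/650 = 0.15
  a_PC = 258.75/575 = 0.45, a_CC = 143.75/575 = 0.25, a_MC = 28.75/575 = 0.05, a_FC = 57.5/575 = 0.10
  a_PM = 175/875 = 0.20, a_CM = 43.75/875 = 0.05, a_MM = 306.25/875 = 0.35, a_FM = 0/875 = 0.00
  a_PF = 212.5/850 = 0.25, a_CF = 127.5/850 = 0.15, a_MF = 42.5/850 = 0.05, a_FF = 170/850 = 0.20
I − A =
  [   1.00    -0.45    -0.20    -0.25]
  [  -0.25     0.75    -0.05    -0.15]
  [  -0.35    -0.05     0.65    -0.05]
  [  -0.15    -0.10     0.00     0.80]
Compute the cofactors C_ij = (−1)^(i+j)·(3×3 minor ij) of I−A; the adjugate is their transpose:
adj(I−A) = Cᵀ =
  [ 0.378000   0.259250   0.136250   0.175250]
  [ 0.159000   0.438125   0.082625   0.137000]
  [ 0.222750   0.181250   0.450500   0.131750]
  [ 0.090750   0.103375   0.035875   0.349000]
det(I−A) = Σ_j (I−A)_1j·C_1j = (1.00)(0.378000) + (-0.45)(0.159000) + (-0.20)(0.222750) + (-0.25)(0.090750) = 0.2392125
(I − A)⁻¹ = adj(I−A) / det(I−A) ≈
  [   1.5802     1.0838     0.5696     0.7326]
  [   0.6647     1.8315     0.3454     0.5727]
  [   0.9312     0.7577     1.8833     0.5508]
  [   0.3794     0.4321     0.1500     1.4590]
First solve x = (I − A)⁻¹ d = adj(I−A)·d / det(I−A); in particular x_C = (0.159000·235 + 0.438125·65 + 0.082625·260 + 0.137000·160) / 0.2392125 = 109.245625 / 0.2392125 ≈ 456.6886.
Intermediate flow from M to C: z_MC = a_MC · x_C = 0.05 × 109.245625 / 0.2392125 = 5.46228125 / 0.2392125 ≈ 22.83.

z_MC = 22.83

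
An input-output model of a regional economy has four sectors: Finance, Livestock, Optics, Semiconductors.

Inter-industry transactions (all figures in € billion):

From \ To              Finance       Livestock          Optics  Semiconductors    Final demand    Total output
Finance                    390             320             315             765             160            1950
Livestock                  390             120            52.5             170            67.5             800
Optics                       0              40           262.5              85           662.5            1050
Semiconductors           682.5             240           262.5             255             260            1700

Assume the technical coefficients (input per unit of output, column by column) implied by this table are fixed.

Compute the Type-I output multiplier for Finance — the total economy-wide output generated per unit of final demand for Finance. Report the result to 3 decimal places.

m_1 = 4.481

Technical coefficients a_ij = z_ij / X_j:
  a_11 = 390/1950 = 0.20, a_21 = 390/1950 = 0.20, a_31 = 0/1950 = 0.00, a_41 = 682.5/1950 = 0.35
  a_12 = 320/800 = 0.40, a_22 = 120/800 = 0.15, a_32 = 40/800 = 0.05, a_42 = 240/800 = 0.30
  a_13 = 315/1050 = 0.30, a_23 = 52.5/1050 = 0.05, a_33 = 262.5/1050 = 0.25, a_43 = 262.5/1050 = 0.25
  a_14 = 765/1700 = 0.45, a_24 = 170/1700 = 0.10, a_34 = 85/1700 = 0.05, a_44 = 255/1700 = 0.15
I − A =
  [   0.80    -0.40    -0.30    -0.45]
  [  -0.20     0.85    -0.05    -0.10]
  [   0.00    -0.05     0.75    -0.05]
  [  -0.35    -0.30    -0.25     0.85]
Compute the cofactors C_ij = (−1)^(i+j)·(3×3 minor ij) of I−A; the adjugate is their transpose:
adj(I−A) = Cᵀ =
  [ 0.504625   0.374125   0.337125   0.331000]
  [ 0.152125   0.376625   0.130125   0.132500]
  [ 0.028125   0.045125   0.311125   0.038500]
  [ 0.269750   0.300250   0.276250   0.445000]
det(I−A) = Σ_j (I−A)_1j·C_1j = (0.80)(0.504625) + (-0.40)(0.152125) + (-0.30)(0.028125) + (-0.45)(0.269750) = 0.213025
(I − A)⁻¹ = adj(I−A) / det(I−A) ≈
  [   2.3689     1.7562     1.5826     1.5538]
  [   0.7141     1.7680     0.6108     0.6220]
  [   0.1320     0.2118     1.4605     0.1807]
  [   1.2663     1.4095     1.2968     2.0890]
The output multiplier for sector j is the column-j sum of the Leontief inverse (I − A)⁻¹ = adj(I−A) / det(I−A).
Column 1 of adj(I−A): (0.504625, 0.152125, 0.028125, 0.269750); det(I−A) = 0.213025.
m_1 = (0.504625 + 0.152125 + 0.028125 + 0.269750) / 0.213025 = 0.954625 / 0.213025 ≈ 4.481.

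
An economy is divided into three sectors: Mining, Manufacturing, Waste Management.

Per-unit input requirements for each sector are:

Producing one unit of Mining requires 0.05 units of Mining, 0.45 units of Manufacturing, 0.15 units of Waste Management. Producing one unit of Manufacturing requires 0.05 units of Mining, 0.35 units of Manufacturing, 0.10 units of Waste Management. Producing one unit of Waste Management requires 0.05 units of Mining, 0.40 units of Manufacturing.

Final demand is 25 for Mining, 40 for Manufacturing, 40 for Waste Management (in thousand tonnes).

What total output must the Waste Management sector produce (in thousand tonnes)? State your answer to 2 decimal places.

I − A =
  [   0.95    -0.05    -0.05]
  [  -0.45     0.65    -0.40]
  [  -0.15    -0.10     1.00]
Cofactors of I−A, C_ij = (−1)^(i+j)·(minor ij) (rows/columns in the sector order above):
  C_11 = (0.65)(1.00) − (-0.40)(-0.10) = 0.6100
  C_12 = −[(-0.45)(1.00) − (-0.40)(-0.15)] = 0.5100
  C_13 = (-0.45)(-0.10) − (0.65)(-0.15) = 0.1425
  C_21 = −[(-0.05)(1.00) − (-0.05)(-0.10)] = 0.0550
  C_22 = (0.95)(1.00) − (-0.05)(-0.15) = 0.9425
  C_23 = −[(0.95)(-0.10) − (-0.05)(-0.15)] = 0.1025
  C_31 = (-0.05)(-0.40) − (-0.05)(0.65) = 0.0525
  C_32 = −[(0.95)(-0.40) − (-0.05)(-0.45)] = 0.4025
  C_33 = (0.95)(0.65) − (-0.05)(-0.45) = 0.5950
det(I−A) = Σ_j (I−A)_1j·C_1j = (0.95)(0.6100) + (-0.05)(0.5100) + (-0.05)(0.1425) = 0.546875
adj(I−A) = Cᵀ =
  [ 0.6100   0.0550   0.0525]
  [ 0.5100   0.9425   0.4025]
  [ 0.1425   0.1025   0.5950]
(I − A)⁻¹ = adj(I−A) / det(I−A) ≈
  [   1.1154     0.1006     0.0960]
  [   0.9326     1.7234     0.7360]
  [   0.2606     0.1874     1.0880]
x = (I − A)⁻¹ d = adj(I−A)·d / det(I−A), with det(I−A) = 0.546875:
  x_1 = (0.6100·25 + 0.0550·40 + 0.0525·40) / 0.546875 = 19.55 / 0.546875 ≈ 35.75
  x_2 = (0.5100·25 + 0.9425·40 + 0.4025·40) / 0.546875 = 66.55 / 0.546875 ≈ 121.69
  x_3 = (0.1425·25 + 0.1025·40 + 0.5950·40) / 0.546875 = 31.4625 / 0.546875 ≈ 57.53

x_3 = 57.53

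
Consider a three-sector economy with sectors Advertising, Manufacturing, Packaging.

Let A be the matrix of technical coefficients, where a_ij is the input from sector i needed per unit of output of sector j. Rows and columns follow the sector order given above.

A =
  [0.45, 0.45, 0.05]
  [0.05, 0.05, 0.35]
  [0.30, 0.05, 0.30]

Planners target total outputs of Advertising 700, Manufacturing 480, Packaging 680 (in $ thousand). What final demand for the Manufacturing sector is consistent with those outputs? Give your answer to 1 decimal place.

I − A =
  [   0.55    -0.45    -0.05]
  [  -0.05     0.95    -0.35]
  [  -0.30    -0.05     0.70]
d = (I − A) x:
  d_1 = (+0.55)·700 + (-0.45)·480 + (-0.05)·680 = 135.0
  d_2 = (-0.05)·700 + (+0.95)·480 + (-0.35)·680 = 183.0
  d_3 = (-0.30)·700 + (-0.05)·480 + (+0.70)·680 = 242.0

d_2 = 183.0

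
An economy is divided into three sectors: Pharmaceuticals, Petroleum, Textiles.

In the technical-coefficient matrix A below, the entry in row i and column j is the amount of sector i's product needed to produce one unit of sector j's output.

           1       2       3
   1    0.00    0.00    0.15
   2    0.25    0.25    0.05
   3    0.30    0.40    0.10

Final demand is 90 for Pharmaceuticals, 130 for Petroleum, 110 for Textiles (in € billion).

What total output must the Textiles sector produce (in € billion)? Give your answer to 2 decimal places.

I − A =
  [   1.00     0.00    -0.15]
  [  -0.25     0.75    -0.05]
  [  -0.30    -0.40     0.90]
Cofactors of I−A, C_ij = (−1)^(i+j)·(minor ij) (rows/columns in the sector order above):
  C_11 = (0.75)(0.90) − (-0.05)(-0.40) = 0.6550
  C_12 = −[(-0.25)(0.90) − (-0.05)(-0.30)] = 0.2400
  C_13 = (-0.25)(-0.40) − (0.75)(-0.30) = 0.3250
  C_21 = −[(0.00)(0.90) − (-0.15)(-0.40)] = 0.0600
  C_22 = (1.00)(0.90) − (-0.15)(-0.30) = 0.8550
  C_23 = −[(1.00)(-0.40) − (0.00)(-0.30)] = 0.4000
  C_31 = (0.00)(-0.05) − (-0.15)(0.75) = 0.1125
  C_32 = −[(1.00)(-0.05) − (-0.15)(-0.25)] = 0.0875
  C_33 = (1.00)(0.75) − (0.00)(-0.25) = 0.7500
det(I−A) = Σ_j (I−A)_1j·C_1j = (1.00)(0.6550) + (0.00)(0.2400) + (-0.15)(0.3250) = 0.60625
adj(I−A) = Cᵀ =
  [ 0.6550   0.0600   0.1125]
  [ 0.2400   0.8550   0.0875]
  [ 0.3250   0.4000   0.7500]
(I − A)⁻¹ = adj(I−A) / det(I−A) ≈
  [   1.0804     0.0990     0.1856]
  [   0.3959     1.4103     0.1443]
  [   0.5361     0.6598     1.2371]
x = (I − A)⁻¹ d = adj(I−A)·d / det(I−A), with det(I−A) = 0.60625:
  x_1 = (0.6550·90 + 0.0600·130 + 0.1125·110) / 0.60625 = 79.125 / 0.60625 ≈ 130.52
  x_2 = (0.2400·90 + 0.8550·130 + 0.0875·110) / 0.60625 = 142.375 / 0.60625 ≈ 234.85
  x_3 = (0.3250·90 + 0.4000·130 + 0.7500·110) / 0.60625 = 163.75 / 0.60625 ≈ 270.10

x_3 = 270.10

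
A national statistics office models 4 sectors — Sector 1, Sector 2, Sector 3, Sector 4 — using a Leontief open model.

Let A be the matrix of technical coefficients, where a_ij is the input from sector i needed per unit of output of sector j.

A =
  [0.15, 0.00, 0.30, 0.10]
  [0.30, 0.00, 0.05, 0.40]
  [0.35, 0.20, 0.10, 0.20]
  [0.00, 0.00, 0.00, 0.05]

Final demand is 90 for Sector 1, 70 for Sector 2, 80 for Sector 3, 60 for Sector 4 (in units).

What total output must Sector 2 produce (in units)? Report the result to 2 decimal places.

I − A =
  [   0.85     0.00    -0.30    -0.10]
  [  -0.30     1.00    -0.05    -0.40]
  [  -0.35    -0.20     0.90    -0.20]
  [   0.00     0.00     0.00     0.95]
Compute the cofactors C_ij = (−1)^(i+j)·(3×3 minor ij) of I−A; the adjugate is their transpose:
adj(I−A) = Cᵀ =
  [ 0.845500   0.057000   0.285000   0.173000]
  [ 0.273125   0.627000   0.125875   0.319250]
  [ 0.389500   0.161500   0.807500   0.279000]
  [ 0.000000   0.000000   0.000000   0.633500]
det(I−A) = Σ_j (I−A)_1j·C_1j = (0.85)(0.845500) + (0.00)(0.273125) + (-0.30)(0.389500) + (-0.10)(0.000000) = 0.601825
(I − A)⁻¹ = adj(I−A) / det(I−A) ≈
  [   1.4049     0.0947     0.4736     0.2875]
  [   0.4538     1.0418     0.2092     0.5305]
  [   0.6472     0.2684     1.3418     0.4636]
  [   0.0000     0.0000     0.0000     1.0526]
x = (I − A)⁻¹ d = adj(I−A)·d / det(I−A), with det(I−A) = 0.601825:
  x_1 = (0.845500·90 + 0.057000·70 + 0.285000·80 + 0.173000·60) / 0.601825 = 113.265 / 0.601825 ≈ 188.20
  x_2 = (0.273125·90 + 0.627000·70 + 0.125875·80 + 0.319250·60) / 0.601825 = 97.69625 / 0.601825 ≈ 162.33
  x_3 = (0.389500·90 + 0.161500·70 + 0.807500·80 + 0.279000·60) / 0.601825 = 127.70 / 0.601825 ≈ 212.19
  x_4 = (0.000000·90 + 0.000000·70 + 0.000000·80 + 0.633500·60) / 0.601825 = 38.01 / 0.601825 ≈ 63.16

x_2 = 162.33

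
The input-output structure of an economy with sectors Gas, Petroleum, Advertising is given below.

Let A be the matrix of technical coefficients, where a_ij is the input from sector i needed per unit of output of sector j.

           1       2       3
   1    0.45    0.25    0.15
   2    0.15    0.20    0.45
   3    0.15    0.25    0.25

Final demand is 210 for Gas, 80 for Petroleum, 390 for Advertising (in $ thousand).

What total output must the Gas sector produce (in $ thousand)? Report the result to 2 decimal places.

I − A =
  [   0.55    -0.25    -0.15]
  [  -0.15     0.80    -0.45]
  [  -0.15    -0.25     0.75]
Cofactors of I−A, C_ij = (−1)^(i+j)·(minor ij) (rows/columns in the sector order above):
  C_11 = (0.80)(0.75) − (-0.45)(-0.25) = 0.4875
  C_12 = −[(-0.15)(0.75) − (-0.45)(-0.15)] = 0.1800
  C_13 = (-0.15)(-0.25) − (0.80)(-0.15) = 0.1575
  C_21 = −[(-0.25)(0.75) − (-0.15)(-0.25)] = 0.2250
  C_22 = (0.55)(0.75) − (-0.15)(-0.15) = 0.3900
  C_23 = −[(0.55)(-0.25) − (-0.25)(-0.15)] = 0.1750
  C_31 = (-0.25)(-0.45) − (-0.15)(0.80) = 0.2325
  C_32 = −[(0.55)(-0.45) − (-0.15)(-0.15)] = 0.2700
  C_33 = (0.55)(0.80) − (-0.25)(-0.15) = 0.4025
det(I−A) = Σ_j (I−A)_1j·C_1j = (0.55)(0.4875) + (-0.25)(0.1800) + (-0.15)(0.1575) = 0.1995
adj(I−A) = Cᵀ =
  [ 0.4875   0.2250   0.2325]
  [ 0.1800   0.3900   0.2700]
  [ 0.1575   0.1750   0.4025]
(I − A)⁻¹ = adj(I−A) / det(I−A) ≈
  [   2.4436     1.1278     1.1654]
  [   0.9023     1.9549     1.3534]
  [   0.7895     0.8772     2.0175]
x = (I − A)⁻¹ d = adj(I−A)·d / det(I−A), with det(I−A) = 0.1995:
  x_1 = (0.4875·210 + 0.2250·80 + 0.2325·390) / 0.1995 = 211.05 / 0.1995 ≈ 1057.89
  x_2 = (0.1800·210 + 0.3900·80 + 0.2700·390) / 0.1995 = 174.30 / 0.1995 ≈ 873.68
  x_3 = (0.1575·210 + 0.1750·80 + 0.4025·390) / 0.1995 = 204.05 / 0.1995 ≈ 1022.81

x_1 = 1057.89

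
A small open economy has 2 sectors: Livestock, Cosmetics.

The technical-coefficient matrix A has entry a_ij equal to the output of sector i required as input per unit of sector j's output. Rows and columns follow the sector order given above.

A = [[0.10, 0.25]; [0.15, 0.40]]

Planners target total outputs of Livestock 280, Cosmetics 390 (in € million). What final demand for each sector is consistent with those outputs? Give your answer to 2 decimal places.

d_1 = 154.50, d_2 = 192.00

I − A =
  [   0.90    -0.25]
  [  -0.15     0.60]
d = (I − A) x:
  d_1 = (+0.90)·280 + (-0.25)·390 = 154.50
  d_2 = (-0.15)·280 + (+0.60)·390 = 192.00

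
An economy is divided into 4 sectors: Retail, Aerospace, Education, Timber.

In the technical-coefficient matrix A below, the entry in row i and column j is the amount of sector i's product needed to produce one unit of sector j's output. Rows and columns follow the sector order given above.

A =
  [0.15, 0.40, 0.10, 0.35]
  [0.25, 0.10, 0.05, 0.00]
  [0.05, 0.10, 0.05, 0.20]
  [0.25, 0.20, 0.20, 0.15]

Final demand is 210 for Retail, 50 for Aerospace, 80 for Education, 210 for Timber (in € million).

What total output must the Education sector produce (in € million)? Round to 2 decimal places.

I − A =
  [   0.85    -0.40    -0.10    -0.35]
  [  -0.25     0.90    -0.05     0.00]
  [  -0.05    -0.10     0.95    -0.20]
  [  -0.25    -0.20    -0.20     0.85]
Compute the cofactors C_ij = (−1)^(i+j)·(3×3 minor ij) of I−A; the adjugate is their transpose:
adj(I−A) = Cᵀ =
  [ 0.6845   0.3930   0.1600   0.3195]
  [ 0.1965   0.5565   0.0705   0.0975]
  [ 0.1145   0.1380   0.4690   0.1575]
  [ 0.2745   0.2790   0.1740   0.6195]
det(I−A) = Σ_j (I−A)_1j·C_1j = (0.85)(0.6845) + (-0.40)(0.1965) + (-0.10)(0.1145) + (-0.35)(0.2745) = 0.3957
(I − A)⁻¹ = adj(I−A) / det(I−A) ≈
  [   1.7298     0.9932     0.4043     0.8074]
  [   0.4966     1.4064     0.1782     0.2464]
  [   0.2894     0.3487     1.1852     0.3980]
  [   0.6937     0.7051     0.4397     1.5656]
x = (I − A)⁻¹ d = adj(I−A)·d / det(I−A), with det(I−A) = 0.3957:
  x_1 = (0.6845·210 + 0.3930·50 + 0.1600·80 + 0.3195·210) / 0.3957 = 243.29 / 0.3957 ≈ 614.83
  x_2 = (0.1965·210 + 0.5565·50 + 0.0705·80 + 0.0975·210) / 0.3957 = 95.205 / 0.3957 ≈ 240.60
  x_3 = (0.1145·210 + 0.1380·50 + 0.4690·80 + 0.1575·210) / 0.3957 = 101.54 / 0.3957 ≈ 256.61
  x_4 = (0.2745·210 + 0.2790·50 + 0.1740·80 + 0.6195·210) / 0.3957 = 215.61 / 0.3957 ≈ 544.88

x_3 = 256.61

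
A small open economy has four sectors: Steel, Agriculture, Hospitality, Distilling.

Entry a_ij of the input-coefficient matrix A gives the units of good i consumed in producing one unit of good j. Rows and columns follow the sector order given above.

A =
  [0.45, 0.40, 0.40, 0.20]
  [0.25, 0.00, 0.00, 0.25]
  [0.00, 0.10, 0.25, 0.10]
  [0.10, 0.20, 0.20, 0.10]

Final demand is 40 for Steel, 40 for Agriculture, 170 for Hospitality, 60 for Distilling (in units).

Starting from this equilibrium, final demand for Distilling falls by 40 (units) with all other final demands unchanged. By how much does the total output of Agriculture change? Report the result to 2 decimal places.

I − A =
  [   0.55    -0.40    -0.40    -0.20]
  [  -0.25     1.00     0.00    -0.25]
  [   0.00    -0.10     0.75    -0.10]
  [  -0.10    -0.20    -0.20     0.90]
Compute the cofactors C_ij = (−1)^(i+j)·(3×3 minor ij) of I−A; the adjugate is their transpose:
adj(I−A) = Cᵀ =
  [ 0.612500   0.340000   0.400000   0.275000]
  [ 0.182500   0.341250   0.137500   0.150625]
  [ 0.040000   0.062500   0.337500   0.063750]
  [ 0.117500   0.127500   0.150000   0.327500]
det(I−A) = Σ_j (I−A)_1j·C_1j = (0.55)(0.612500) + (-0.40)(0.182500) + (-0.40)(0.040000) + (-0.20)(0.117500) = 0.224375
(I − A)⁻¹ = adj(I−A) / det(I−A) ≈
  [   2.7298     1.5153     1.7827     1.2256]
  [   0.8134     1.5209     0.6128     0.6713]
  [   0.1783     0.2786     1.5042     0.2841]
  [   0.5237     0.5682     0.6685     1.4596]
Δx = (I − A)⁻¹ Δd with Δd having -40 in the Distilling component and 0 elsewhere.
So Δx_A = L_AD · (-40), where L_AD = adj(I−A)_AD / det(I−A) = 0.150625 / 0.224375.
Δx_A = 0.150625 × (-40) / 0.224375 = -6.025 / 0.224375 ≈ -26.85.

Δx_A = -26.85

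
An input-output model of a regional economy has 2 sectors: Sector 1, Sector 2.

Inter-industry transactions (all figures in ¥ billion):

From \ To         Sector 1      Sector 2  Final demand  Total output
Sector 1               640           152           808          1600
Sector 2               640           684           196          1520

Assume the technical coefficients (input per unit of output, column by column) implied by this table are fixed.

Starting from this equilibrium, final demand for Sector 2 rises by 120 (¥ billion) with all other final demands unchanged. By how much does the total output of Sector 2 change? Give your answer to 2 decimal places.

Δx_2 = 248.28

Technical coefficients a_ij = z_ij / X_j:
  a_11 = 640/1600 = 0.40, a_21 = 640/1600 = 0.40
  a_12 = 152/1520 = 0.10, a_22 = 684/1520 = 0.45
I − A =
  [   0.60    -0.10]
  [  -0.40     0.55]
det(I−A) = (0.60)(0.55) − (-0.10)(-0.40) = 0.2900
adj(I−A) = [[0.55, 0.10], [0.40, 0.60]]
(I − A)⁻¹ = adj(I−A) / det(I−A) ≈
  [   1.8966     0.3448]
  [   1.3793     2.0690]
Δx = (I − A)⁻¹ Δd with Δd having +120 in the Sector 2 component and 0 elsewhere.
So Δx_2 = L_22 · (+120), where L_22 = adj(I−A)_22 / det(I−A) = 0.60 / 0.2900.
Δx_2 = 0.60 × (+120) / 0.2900 = 72.00 / 0.2900 ≈ 248.28.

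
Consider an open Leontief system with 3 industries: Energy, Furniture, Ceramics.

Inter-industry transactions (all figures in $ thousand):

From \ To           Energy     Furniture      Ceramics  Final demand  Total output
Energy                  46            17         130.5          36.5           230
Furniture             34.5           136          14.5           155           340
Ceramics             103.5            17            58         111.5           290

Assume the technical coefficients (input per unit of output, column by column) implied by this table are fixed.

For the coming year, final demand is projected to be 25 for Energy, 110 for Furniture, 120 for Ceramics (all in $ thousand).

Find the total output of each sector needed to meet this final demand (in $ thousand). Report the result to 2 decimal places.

x_E = 206.05, x_F = 258.35, x_C = 282.05

Technical coefficients a_ij = z_ij / X_j:
  a_EE = 46/230 = 0.20, a_FE = 34.5/230 = 0.15, a_CE = 103.5/230 = 0.45
  a_EF = 17/340 = 0.05, a_FF = 136/340 = 0.40, a_CF = 17/340 = 0.05
  a_EC = 130.5/290 = 0.45, a_FC = 14.5/290 = 0.05, a_CC = 58/290 = 0.20
I − A =
  [   0.80    -0.05    -0.45]
  [  -0.15     0.60    -0.05]
  [  -0.45    -0.05     0.80]
Cofactors of I−A, C_ij = (−1)^(i+j)·(minor ij) (rows/columns in the sector order above):
  C_11 = (0.60)(0.80) − (-0.05)(-0.05) = 0.4775
  C_12 = −[(-0.15)(0.80) − (-0.05)(-0.45)] = 0.1425
  C_13 = (-0.15)(-0.05) − (0.60)(-0.45) = 0.2775
  C_21 = −[(-0.05)(0.80) − (-0.45)(-0.05)] = 0.0625
  C_22 = (0.80)(0.80) − (-0.45)(-0.45) = 0.4375
  C_23 = −[(0.80)(-0.05) − (-0.05)(-0.45)] = 0.0625
  C_31 = (-0.05)(-0.05) − (-0.45)(0.60) = 0.2725
  C_32 = −[(0.80)(-0.05) − (-0.45)(-0.15)] = 0.1075
  C_33 = (0.80)(0.60) − (-0.05)(-0.15) = 0.4725
det(I−A) = Σ_j (I−A)_1j·C_1j = (0.80)(0.4775) + (-0.05)(0.1425) + (-0.45)(0.2775) = 0.2500
adj(I−A) = Cᵀ =
  [ 0.4775   0.0625   0.2725]
  [ 0.1425   0.4375   0.1075]
  [ 0.2775   0.0625   0.4725]
(I − A)⁻¹ = adj(I−A) / det(I−A) ≈
  [   1.9100     0.2500     1.0900]
  [   0.5700     1.7500     0.4300]
  [   1.1100     0.2500     1.8900]
x = (I − A)⁻¹ d = adj(I−A)·d / det(I−A), with det(I−A) = 0.2500:
  x_E = (0.4775·25 + 0.0625·110 + 0.2725·120) / 0.2500 = 51.5125 / 0.2500 = 206.05
  x_F = (0.1425·25 + 0.4375·110 + 0.1075·120) / 0.2500 = 64.5875 / 0.2500 = 258.35
  x_C = (0.2775·25 + 0.0625·110 + 0.4725·120) / 0.2500 = 70.5125 / 0.2500 = 282.05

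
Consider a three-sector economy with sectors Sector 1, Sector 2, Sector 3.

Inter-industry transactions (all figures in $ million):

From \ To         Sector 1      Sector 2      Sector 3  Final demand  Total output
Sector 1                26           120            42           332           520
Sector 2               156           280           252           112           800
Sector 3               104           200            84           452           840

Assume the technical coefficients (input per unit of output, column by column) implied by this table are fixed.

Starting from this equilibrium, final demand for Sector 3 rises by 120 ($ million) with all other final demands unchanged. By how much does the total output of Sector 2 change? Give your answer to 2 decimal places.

Δx_2 = 84.76

Technical coefficients a_ij = z_ij / X_j:
  a_11 = 26/520 = 0.05, a_21 = 156/520 = 0.30, a_31 = 104/520 = 0.20
  a_12 = 120/800 = 0.15, a_22 = 280/800 = 0.35, a_32 = 200/800 = 0.25
  a_13 = 42/840 = 0.05, a_23 = 252/840 = 0.30, a_33 = 84/840 = 0.10
I − A =
  [   0.95    -0.15    -0.05]
  [  -0.30     0.65    -0.30]
  [  -0.20    -0.25     0.90]
Cofactors of I−A, C_ij = (−1)^(i+j)·(minor ij) (rows/columns in the sector order above):
  C_11 = (0.65)(0.90) − (-0.30)(-0.25) = 0.5100
  C_12 = −[(-0.30)(0.90) − (-0.30)(-0.20)] = 0.3300
  C_13 = (-0.30)(-0.25) − (0.65)(-0.20) = 0.2050
  C_21 = −[(-0.15)(0.90) − (-0.05)(-0.25)] = 0.1475
  C_22 = (0.95)(0.90) − (-0.05)(-0.20) = 0.8450
  C_23 = −[(0.95)(-0.25) − (-0.15)(-0.20)] = 0.2675
  C_31 = (-0.15)(-0.30) − (-0.05)(0.65) = 0.0775
  C_32 = −[(0.95)(-0.30) − (-0.05)(-0.30)] = 0.3000
  C_33 = (0.95)(0.65) − (-0.15)(-0.30) = 0.5725
det(I−A) = Σ_j (I−A)_1j·C_1j = (0.95)(0.5100) + (-0.15)(0.3300) + (-0.05)(0.2050) = 0.42475
adj(I−A) = Cᵀ =
  [ 0.5100   0.1475   0.0775]
  [ 0.3300   0.8450   0.3000]
  [ 0.2050   0.2675   0.5725]
(I − A)⁻¹ = adj(I−A) / det(I−A) ≈
  [   1.2007     0.3473     0.1825]
  [   0.7769     1.9894     0.7063]
  [   0.4826     0.6298     1.3479]
Δx = (I − A)⁻¹ Δd with Δd having +120 in the Sector 3 component and 0 elsewhere.
So Δx_2 = L_23 · (+120), where L_23 = adj(I−A)_23 / det(I−A) = 0.3000 / 0.42475.
Δx_2 = 0.3000 × (+120) / 0.42475 = 36.00 / 0.42475 ≈ 84.76.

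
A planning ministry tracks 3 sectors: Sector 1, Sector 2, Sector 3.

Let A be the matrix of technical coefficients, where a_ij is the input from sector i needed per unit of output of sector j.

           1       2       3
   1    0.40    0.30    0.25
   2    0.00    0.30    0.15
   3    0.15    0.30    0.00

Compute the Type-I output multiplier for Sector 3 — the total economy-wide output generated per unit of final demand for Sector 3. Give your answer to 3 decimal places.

m_3 = 2.028

I − A =
  [   0.60    -0.30    -0.25]
  [   0.00     0.70    -0.15]
  [  -0.15    -0.30     1.00]
Cofactors of I−A, C_ij = (−1)^(i+j)·(minor ij) (rows/columns in the sector order above):
  C_11 = (0.70)(1.00) − (-0.15)(-0.30) = 0.6550
  C_12 = −[(0.00)(1.00) − (-0.15)(-0.15)] = 0.0225
  C_13 = (0.00)(-0.30) − (0.70)(-0.15) = 0.1050
  C_21 = −[(-0.30)(1.00) − (-0.25)(-0.30)] = 0.3750
  C_22 = (0.60)(1.00) − (-0.25)(-0.15) = 0.5625
  C_23 = −[(0.60)(-0.30) − (-0.30)(-0.15)] = 0.2250
  C_31 = (-0.30)(-0.15) − (-0.25)(0.70) = 0.2200
  C_32 = −[(0.60)(-0.15) − (-0.25)(0.00)] = 0.0900
  C_33 = (0.60)(0.70) − (-0.30)(0.00) = 0.4200
det(I−A) = Σ_j (I−A)_1j·C_1j = (0.60)(0.6550) + (-0.30)(0.0225) + (-0.25)(0.1050) = 0.3600
adj(I−A) = Cᵀ =
  [ 0.6550   0.3750   0.2200]
  [ 0.0225   0.5625   0.0900]
  [ 0.1050   0.2250   0.4200]
(I − A)⁻¹ = adj(I−A) / det(I−A) ≈
  [   1.8194     1.0417     0.6111]
  [   0.0625     1.5625     0.2500]
  [   0.2917     0.6250     1.1667]
The output multiplier for sector j is the column-j sum of the Leontief inverse (I − A)⁻¹ = adj(I−A) / det(I−A).
Column 3 of adj(I−A): (0.2200, 0.0900, 0.4200); det(I−A) = 0.3600.
m_3 = (0.2200 + 0.0900 + 0.4200) / 0.3600 = 0.73 / 0.3600 ≈ 2.028.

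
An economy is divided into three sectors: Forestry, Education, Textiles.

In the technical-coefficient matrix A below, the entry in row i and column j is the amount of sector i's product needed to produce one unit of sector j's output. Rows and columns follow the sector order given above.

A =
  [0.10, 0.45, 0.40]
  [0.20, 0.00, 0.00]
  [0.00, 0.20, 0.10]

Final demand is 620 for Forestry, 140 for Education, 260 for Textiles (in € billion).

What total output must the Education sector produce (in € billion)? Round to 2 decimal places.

I − A =
  [   0.90    -0.45    -0.40]
  [  -0.20     1.00     0.00]
  [   0.00    -0.20     0.90]
Cofactors of I−A, C_ij = (−1)^(i+j)·(minor ij) (rows/columns in the sector order above):
  C_11 = (1.00)(0.90) − (0.00)(-0.20) = 0.9000
  C_12 = −[(-0.20)(0.90) − (0.00)(0.00)] = 0.1800
  C_13 = (-0.20)(-0.20) − (1.00)(0.00) = 0.0400
  C_21 = −[(-0.45)(0.90) − (-0.40)(-0.20)] = 0.4850
  C_22 = (0.90)(0.90) − (-0.40)(0.00) = 0.8100
  C_23 = −[(0.90)(-0.20) − (-0.45)(0.00)] = 0.1800
  C_31 = (-0.45)(0.00) − (-0.40)(1.00) = 0.4000
  C_32 = −[(0.90)(0.00) − (-0.40)(-0.20)] = 0.0800
  C_33 = (0.90)(1.00) − (-0.45)(-0.20) = 0.8100
det(I−A) = Σ_j (I−A)_1j·C_1j = (0.90)(0.9000) + (-0.45)(0.1800) + (-0.40)(0.0400) = 0.7130
adj(I−A) = Cᵀ =
  [ 0.9000   0.4850   0.4000]
  [ 0.1800   0.8100   0.0800]
  [ 0.0400   0.1800   0.8100]
(I − A)⁻¹ = adj(I−A) / det(I−A) ≈
  [   1.2623     0.6802     0.5610]
  [   0.2525     1.1360     0.1122]
  [   0.0561     0.2525     1.1360]
x = (I − A)⁻¹ d = adj(I−A)·d / det(I−A), with det(I−A) = 0.7130:
  x_1 = (0.9000·620 + 0.4850·140 + 0.4000·260) / 0.7130 = 729.90 / 0.7130 ≈ 1023.70
  x_2 = (0.1800·620 + 0.8100·140 + 0.0800·260) / 0.7130 = 245.80 / 0.7130 ≈ 344.74
  x_3 = (0.0400·620 + 0.1800·140 + 0.8100·260) / 0.7130 = 260.60 / 0.7130 ≈ 365.50

x_2 = 344.74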